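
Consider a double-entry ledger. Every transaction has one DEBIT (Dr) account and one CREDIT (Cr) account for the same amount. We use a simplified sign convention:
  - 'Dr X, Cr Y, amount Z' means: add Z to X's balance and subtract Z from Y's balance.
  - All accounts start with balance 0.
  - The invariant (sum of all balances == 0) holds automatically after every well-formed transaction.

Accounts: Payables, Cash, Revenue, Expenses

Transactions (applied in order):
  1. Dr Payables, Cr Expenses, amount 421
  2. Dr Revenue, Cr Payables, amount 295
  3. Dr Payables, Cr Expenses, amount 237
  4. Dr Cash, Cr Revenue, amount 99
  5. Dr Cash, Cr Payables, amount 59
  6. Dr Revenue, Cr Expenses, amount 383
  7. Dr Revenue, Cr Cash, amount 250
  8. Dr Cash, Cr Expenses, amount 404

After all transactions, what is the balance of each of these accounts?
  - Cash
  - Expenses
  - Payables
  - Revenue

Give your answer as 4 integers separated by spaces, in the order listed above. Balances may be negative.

After txn 1 (Dr Payables, Cr Expenses, amount 421): Expenses=-421 Payables=421
After txn 2 (Dr Revenue, Cr Payables, amount 295): Expenses=-421 Payables=126 Revenue=295
After txn 3 (Dr Payables, Cr Expenses, amount 237): Expenses=-658 Payables=363 Revenue=295
After txn 4 (Dr Cash, Cr Revenue, amount 99): Cash=99 Expenses=-658 Payables=363 Revenue=196
After txn 5 (Dr Cash, Cr Payables, amount 59): Cash=158 Expenses=-658 Payables=304 Revenue=196
After txn 6 (Dr Revenue, Cr Expenses, amount 383): Cash=158 Expenses=-1041 Payables=304 Revenue=579
After txn 7 (Dr Revenue, Cr Cash, amount 250): Cash=-92 Expenses=-1041 Payables=304 Revenue=829
After txn 8 (Dr Cash, Cr Expenses, amount 404): Cash=312 Expenses=-1445 Payables=304 Revenue=829

Answer: 312 -1445 304 829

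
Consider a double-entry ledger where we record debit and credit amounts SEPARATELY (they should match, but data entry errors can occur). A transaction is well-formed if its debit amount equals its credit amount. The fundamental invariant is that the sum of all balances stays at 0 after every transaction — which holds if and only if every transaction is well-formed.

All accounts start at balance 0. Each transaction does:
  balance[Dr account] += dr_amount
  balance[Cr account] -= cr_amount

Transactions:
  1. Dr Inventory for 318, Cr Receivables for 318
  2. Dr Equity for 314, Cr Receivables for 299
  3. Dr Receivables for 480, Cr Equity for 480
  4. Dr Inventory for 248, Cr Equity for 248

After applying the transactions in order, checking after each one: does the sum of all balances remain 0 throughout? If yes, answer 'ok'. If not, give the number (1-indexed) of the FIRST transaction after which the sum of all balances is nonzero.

After txn 1: dr=318 cr=318 sum_balances=0
After txn 2: dr=314 cr=299 sum_balances=15
After txn 3: dr=480 cr=480 sum_balances=15
After txn 4: dr=248 cr=248 sum_balances=15

Answer: 2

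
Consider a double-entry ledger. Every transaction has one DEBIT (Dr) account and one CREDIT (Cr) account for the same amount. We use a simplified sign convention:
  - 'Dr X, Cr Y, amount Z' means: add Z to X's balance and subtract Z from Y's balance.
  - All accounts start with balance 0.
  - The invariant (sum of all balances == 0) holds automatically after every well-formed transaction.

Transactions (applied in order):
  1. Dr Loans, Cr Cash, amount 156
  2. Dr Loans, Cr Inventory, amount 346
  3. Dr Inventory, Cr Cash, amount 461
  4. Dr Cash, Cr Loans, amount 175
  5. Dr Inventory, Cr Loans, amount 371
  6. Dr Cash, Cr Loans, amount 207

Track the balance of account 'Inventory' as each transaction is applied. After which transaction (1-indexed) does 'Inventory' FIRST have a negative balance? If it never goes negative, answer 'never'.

After txn 1: Inventory=0
After txn 2: Inventory=-346

Answer: 2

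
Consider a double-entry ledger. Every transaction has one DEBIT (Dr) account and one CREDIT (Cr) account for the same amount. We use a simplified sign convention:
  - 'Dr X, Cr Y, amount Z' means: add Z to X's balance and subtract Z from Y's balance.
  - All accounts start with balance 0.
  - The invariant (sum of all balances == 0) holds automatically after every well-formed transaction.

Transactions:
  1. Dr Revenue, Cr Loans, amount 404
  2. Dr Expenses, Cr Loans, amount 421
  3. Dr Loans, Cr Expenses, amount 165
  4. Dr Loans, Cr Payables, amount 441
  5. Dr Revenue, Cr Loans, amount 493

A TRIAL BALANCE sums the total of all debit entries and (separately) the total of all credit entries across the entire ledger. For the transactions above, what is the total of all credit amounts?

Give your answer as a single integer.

Answer: 1924

Derivation:
Txn 1: credit+=404
Txn 2: credit+=421
Txn 3: credit+=165
Txn 4: credit+=441
Txn 5: credit+=493
Total credits = 1924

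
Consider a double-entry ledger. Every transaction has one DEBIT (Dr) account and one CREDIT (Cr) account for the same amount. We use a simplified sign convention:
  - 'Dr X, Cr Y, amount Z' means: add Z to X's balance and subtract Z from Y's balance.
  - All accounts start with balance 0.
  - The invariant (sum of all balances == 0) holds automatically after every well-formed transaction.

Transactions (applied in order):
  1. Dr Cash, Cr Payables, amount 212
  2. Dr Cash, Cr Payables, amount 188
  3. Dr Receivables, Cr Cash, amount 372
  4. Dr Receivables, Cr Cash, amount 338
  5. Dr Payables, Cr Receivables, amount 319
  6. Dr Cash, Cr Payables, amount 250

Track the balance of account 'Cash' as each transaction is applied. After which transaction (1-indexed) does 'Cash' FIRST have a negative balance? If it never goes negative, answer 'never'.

After txn 1: Cash=212
After txn 2: Cash=400
After txn 3: Cash=28
After txn 4: Cash=-310

Answer: 4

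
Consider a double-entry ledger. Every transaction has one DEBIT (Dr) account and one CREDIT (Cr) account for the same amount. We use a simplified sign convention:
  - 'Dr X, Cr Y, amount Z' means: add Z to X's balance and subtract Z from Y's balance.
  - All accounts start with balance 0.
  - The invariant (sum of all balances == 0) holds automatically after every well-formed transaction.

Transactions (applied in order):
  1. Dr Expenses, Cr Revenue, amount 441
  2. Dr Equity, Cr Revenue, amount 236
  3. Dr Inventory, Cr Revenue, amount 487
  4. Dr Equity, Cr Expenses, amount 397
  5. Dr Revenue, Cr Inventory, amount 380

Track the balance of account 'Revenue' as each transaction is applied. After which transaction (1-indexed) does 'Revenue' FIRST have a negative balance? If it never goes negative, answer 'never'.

Answer: 1

Derivation:
After txn 1: Revenue=-441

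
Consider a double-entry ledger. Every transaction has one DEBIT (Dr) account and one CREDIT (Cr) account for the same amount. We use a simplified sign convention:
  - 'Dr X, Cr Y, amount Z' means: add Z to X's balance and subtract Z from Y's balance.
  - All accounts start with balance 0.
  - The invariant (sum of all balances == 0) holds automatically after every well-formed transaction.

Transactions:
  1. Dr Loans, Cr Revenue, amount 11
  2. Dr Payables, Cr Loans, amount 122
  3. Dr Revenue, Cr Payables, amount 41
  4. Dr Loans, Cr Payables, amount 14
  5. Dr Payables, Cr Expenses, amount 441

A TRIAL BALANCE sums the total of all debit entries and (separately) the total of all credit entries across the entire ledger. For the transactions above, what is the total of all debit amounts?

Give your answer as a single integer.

Txn 1: debit+=11
Txn 2: debit+=122
Txn 3: debit+=41
Txn 4: debit+=14
Txn 5: debit+=441
Total debits = 629

Answer: 629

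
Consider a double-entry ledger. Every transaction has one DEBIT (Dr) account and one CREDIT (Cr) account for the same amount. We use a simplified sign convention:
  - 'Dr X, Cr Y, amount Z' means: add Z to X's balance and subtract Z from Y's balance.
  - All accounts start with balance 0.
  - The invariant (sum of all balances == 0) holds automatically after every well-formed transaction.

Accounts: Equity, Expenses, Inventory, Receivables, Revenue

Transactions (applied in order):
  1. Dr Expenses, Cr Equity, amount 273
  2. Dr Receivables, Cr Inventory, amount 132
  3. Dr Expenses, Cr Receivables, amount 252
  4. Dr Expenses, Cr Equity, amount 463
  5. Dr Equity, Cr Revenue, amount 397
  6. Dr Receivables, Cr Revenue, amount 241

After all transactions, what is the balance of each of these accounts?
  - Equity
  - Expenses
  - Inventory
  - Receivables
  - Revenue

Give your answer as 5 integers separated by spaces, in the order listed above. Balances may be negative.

After txn 1 (Dr Expenses, Cr Equity, amount 273): Equity=-273 Expenses=273
After txn 2 (Dr Receivables, Cr Inventory, amount 132): Equity=-273 Expenses=273 Inventory=-132 Receivables=132
After txn 3 (Dr Expenses, Cr Receivables, amount 252): Equity=-273 Expenses=525 Inventory=-132 Receivables=-120
After txn 4 (Dr Expenses, Cr Equity, amount 463): Equity=-736 Expenses=988 Inventory=-132 Receivables=-120
After txn 5 (Dr Equity, Cr Revenue, amount 397): Equity=-339 Expenses=988 Inventory=-132 Receivables=-120 Revenue=-397
After txn 6 (Dr Receivables, Cr Revenue, amount 241): Equity=-339 Expenses=988 Inventory=-132 Receivables=121 Revenue=-638

Answer: -339 988 -132 121 -638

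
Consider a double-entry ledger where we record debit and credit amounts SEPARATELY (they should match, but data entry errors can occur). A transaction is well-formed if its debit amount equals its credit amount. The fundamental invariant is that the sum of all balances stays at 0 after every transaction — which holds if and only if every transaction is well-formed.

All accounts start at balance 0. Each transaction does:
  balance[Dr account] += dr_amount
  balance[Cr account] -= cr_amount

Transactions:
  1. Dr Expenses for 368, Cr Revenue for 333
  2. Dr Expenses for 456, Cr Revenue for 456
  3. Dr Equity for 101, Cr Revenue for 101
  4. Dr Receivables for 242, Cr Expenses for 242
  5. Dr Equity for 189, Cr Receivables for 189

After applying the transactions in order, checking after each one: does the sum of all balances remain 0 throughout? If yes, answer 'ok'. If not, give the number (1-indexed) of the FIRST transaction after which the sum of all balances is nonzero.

After txn 1: dr=368 cr=333 sum_balances=35
After txn 2: dr=456 cr=456 sum_balances=35
After txn 3: dr=101 cr=101 sum_balances=35
After txn 4: dr=242 cr=242 sum_balances=35
After txn 5: dr=189 cr=189 sum_balances=35

Answer: 1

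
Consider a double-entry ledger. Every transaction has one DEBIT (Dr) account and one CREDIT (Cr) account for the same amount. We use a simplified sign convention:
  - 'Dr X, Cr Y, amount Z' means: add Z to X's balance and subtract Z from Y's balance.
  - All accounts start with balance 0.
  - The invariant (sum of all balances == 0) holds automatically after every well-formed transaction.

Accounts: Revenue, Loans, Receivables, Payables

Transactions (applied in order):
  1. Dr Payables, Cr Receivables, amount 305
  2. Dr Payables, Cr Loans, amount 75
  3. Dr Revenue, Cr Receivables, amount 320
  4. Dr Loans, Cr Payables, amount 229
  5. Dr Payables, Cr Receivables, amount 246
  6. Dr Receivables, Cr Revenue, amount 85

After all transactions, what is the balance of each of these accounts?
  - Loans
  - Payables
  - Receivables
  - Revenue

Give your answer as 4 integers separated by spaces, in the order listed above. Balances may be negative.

Answer: 154 397 -786 235

Derivation:
After txn 1 (Dr Payables, Cr Receivables, amount 305): Payables=305 Receivables=-305
After txn 2 (Dr Payables, Cr Loans, amount 75): Loans=-75 Payables=380 Receivables=-305
After txn 3 (Dr Revenue, Cr Receivables, amount 320): Loans=-75 Payables=380 Receivables=-625 Revenue=320
After txn 4 (Dr Loans, Cr Payables, amount 229): Loans=154 Payables=151 Receivables=-625 Revenue=320
After txn 5 (Dr Payables, Cr Receivables, amount 246): Loans=154 Payables=397 Receivables=-871 Revenue=320
After txn 6 (Dr Receivables, Cr Revenue, amount 85): Loans=154 Payables=397 Receivables=-786 Revenue=235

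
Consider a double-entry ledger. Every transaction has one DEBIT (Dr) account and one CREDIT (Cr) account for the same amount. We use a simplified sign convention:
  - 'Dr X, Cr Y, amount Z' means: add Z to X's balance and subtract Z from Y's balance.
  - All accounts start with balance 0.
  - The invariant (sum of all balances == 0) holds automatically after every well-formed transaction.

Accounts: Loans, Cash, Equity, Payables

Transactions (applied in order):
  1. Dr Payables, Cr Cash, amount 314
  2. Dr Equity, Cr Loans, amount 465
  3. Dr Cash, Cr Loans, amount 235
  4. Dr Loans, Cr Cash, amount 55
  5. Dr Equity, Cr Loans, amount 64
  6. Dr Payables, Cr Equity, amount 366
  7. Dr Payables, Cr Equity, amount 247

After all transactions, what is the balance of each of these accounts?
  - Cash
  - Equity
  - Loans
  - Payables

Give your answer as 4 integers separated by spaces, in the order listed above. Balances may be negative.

After txn 1 (Dr Payables, Cr Cash, amount 314): Cash=-314 Payables=314
After txn 2 (Dr Equity, Cr Loans, amount 465): Cash=-314 Equity=465 Loans=-465 Payables=314
After txn 3 (Dr Cash, Cr Loans, amount 235): Cash=-79 Equity=465 Loans=-700 Payables=314
After txn 4 (Dr Loans, Cr Cash, amount 55): Cash=-134 Equity=465 Loans=-645 Payables=314
After txn 5 (Dr Equity, Cr Loans, amount 64): Cash=-134 Equity=529 Loans=-709 Payables=314
After txn 6 (Dr Payables, Cr Equity, amount 366): Cash=-134 Equity=163 Loans=-709 Payables=680
After txn 7 (Dr Payables, Cr Equity, amount 247): Cash=-134 Equity=-84 Loans=-709 Payables=927

Answer: -134 -84 -709 927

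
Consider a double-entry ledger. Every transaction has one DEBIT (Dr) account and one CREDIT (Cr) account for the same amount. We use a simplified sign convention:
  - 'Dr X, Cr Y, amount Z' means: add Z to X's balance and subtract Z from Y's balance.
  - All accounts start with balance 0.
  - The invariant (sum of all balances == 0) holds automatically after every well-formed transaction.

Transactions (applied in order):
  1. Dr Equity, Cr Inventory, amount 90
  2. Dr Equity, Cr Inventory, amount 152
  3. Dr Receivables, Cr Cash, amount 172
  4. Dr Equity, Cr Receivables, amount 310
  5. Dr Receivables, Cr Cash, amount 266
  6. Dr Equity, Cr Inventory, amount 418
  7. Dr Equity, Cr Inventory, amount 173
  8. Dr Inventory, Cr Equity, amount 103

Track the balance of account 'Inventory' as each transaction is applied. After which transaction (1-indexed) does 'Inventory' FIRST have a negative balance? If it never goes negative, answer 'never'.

After txn 1: Inventory=-90

Answer: 1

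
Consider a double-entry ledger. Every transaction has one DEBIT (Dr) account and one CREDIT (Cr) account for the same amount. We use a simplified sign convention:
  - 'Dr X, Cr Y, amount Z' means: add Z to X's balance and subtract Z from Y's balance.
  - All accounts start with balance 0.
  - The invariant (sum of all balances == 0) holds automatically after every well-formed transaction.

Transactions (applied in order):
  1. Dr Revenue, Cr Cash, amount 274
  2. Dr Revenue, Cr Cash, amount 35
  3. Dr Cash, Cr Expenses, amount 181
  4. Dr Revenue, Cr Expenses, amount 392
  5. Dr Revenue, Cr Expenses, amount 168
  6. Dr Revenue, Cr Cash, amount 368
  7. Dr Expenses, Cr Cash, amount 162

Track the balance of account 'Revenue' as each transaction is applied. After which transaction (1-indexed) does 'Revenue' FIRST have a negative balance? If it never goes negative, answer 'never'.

After txn 1: Revenue=274
After txn 2: Revenue=309
After txn 3: Revenue=309
After txn 4: Revenue=701
After txn 5: Revenue=869
After txn 6: Revenue=1237
After txn 7: Revenue=1237

Answer: never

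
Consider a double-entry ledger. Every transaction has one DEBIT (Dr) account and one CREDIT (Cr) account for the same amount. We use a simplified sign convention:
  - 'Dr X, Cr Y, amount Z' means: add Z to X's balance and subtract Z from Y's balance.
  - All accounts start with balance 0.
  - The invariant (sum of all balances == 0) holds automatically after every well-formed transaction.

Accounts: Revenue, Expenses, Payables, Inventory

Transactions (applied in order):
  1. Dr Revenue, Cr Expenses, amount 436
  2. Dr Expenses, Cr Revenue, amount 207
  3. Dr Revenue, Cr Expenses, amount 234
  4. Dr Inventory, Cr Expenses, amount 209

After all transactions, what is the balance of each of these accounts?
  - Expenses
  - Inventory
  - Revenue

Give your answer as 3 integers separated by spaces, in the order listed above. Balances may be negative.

Answer: -672 209 463

Derivation:
After txn 1 (Dr Revenue, Cr Expenses, amount 436): Expenses=-436 Revenue=436
After txn 2 (Dr Expenses, Cr Revenue, amount 207): Expenses=-229 Revenue=229
After txn 3 (Dr Revenue, Cr Expenses, amount 234): Expenses=-463 Revenue=463
After txn 4 (Dr Inventory, Cr Expenses, amount 209): Expenses=-672 Inventory=209 Revenue=463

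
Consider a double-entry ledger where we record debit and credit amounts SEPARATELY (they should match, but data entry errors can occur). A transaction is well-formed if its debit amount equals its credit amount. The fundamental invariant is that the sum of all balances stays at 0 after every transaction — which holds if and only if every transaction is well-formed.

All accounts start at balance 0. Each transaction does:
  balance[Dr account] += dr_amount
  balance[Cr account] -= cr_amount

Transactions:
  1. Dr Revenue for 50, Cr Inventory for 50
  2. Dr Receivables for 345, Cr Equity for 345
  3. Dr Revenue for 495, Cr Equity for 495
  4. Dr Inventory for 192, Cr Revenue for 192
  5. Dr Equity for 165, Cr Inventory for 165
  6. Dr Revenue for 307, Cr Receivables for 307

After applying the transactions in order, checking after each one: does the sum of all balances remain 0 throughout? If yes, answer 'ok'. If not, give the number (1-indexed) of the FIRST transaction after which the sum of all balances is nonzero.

Answer: ok

Derivation:
After txn 1: dr=50 cr=50 sum_balances=0
After txn 2: dr=345 cr=345 sum_balances=0
After txn 3: dr=495 cr=495 sum_balances=0
After txn 4: dr=192 cr=192 sum_balances=0
After txn 5: dr=165 cr=165 sum_balances=0
After txn 6: dr=307 cr=307 sum_balances=0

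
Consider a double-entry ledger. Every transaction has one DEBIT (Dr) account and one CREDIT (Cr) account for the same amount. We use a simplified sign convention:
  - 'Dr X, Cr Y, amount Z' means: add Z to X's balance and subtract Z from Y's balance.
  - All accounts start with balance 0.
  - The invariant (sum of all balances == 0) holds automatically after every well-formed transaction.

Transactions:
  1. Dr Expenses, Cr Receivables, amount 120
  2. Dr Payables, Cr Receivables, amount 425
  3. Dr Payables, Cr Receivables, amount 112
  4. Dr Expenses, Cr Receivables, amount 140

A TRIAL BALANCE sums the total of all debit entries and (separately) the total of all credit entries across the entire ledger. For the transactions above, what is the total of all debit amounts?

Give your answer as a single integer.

Txn 1: debit+=120
Txn 2: debit+=425
Txn 3: debit+=112
Txn 4: debit+=140
Total debits = 797

Answer: 797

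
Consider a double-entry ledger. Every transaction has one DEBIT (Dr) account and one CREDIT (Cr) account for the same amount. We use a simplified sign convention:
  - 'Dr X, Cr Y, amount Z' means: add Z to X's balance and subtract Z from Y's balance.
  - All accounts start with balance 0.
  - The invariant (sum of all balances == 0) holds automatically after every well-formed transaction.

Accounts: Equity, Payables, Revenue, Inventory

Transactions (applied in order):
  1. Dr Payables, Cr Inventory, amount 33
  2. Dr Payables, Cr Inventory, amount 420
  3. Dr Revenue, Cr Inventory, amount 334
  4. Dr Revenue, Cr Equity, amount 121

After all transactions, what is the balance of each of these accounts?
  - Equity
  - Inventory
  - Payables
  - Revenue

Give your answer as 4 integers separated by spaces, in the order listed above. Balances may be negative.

After txn 1 (Dr Payables, Cr Inventory, amount 33): Inventory=-33 Payables=33
After txn 2 (Dr Payables, Cr Inventory, amount 420): Inventory=-453 Payables=453
After txn 3 (Dr Revenue, Cr Inventory, amount 334): Inventory=-787 Payables=453 Revenue=334
After txn 4 (Dr Revenue, Cr Equity, amount 121): Equity=-121 Inventory=-787 Payables=453 Revenue=455

Answer: -121 -787 453 455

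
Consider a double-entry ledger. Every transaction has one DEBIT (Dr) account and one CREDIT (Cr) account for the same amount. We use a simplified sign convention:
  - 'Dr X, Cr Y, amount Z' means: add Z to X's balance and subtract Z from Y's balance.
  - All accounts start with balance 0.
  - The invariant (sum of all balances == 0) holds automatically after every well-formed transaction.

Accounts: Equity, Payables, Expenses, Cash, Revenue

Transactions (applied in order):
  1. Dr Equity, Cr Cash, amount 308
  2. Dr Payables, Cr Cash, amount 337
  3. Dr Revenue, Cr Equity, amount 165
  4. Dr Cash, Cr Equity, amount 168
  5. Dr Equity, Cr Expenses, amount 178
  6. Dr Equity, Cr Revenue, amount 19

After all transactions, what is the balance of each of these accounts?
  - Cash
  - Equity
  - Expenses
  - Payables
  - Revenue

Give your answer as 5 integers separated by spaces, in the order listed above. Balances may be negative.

After txn 1 (Dr Equity, Cr Cash, amount 308): Cash=-308 Equity=308
After txn 2 (Dr Payables, Cr Cash, amount 337): Cash=-645 Equity=308 Payables=337
After txn 3 (Dr Revenue, Cr Equity, amount 165): Cash=-645 Equity=143 Payables=337 Revenue=165
After txn 4 (Dr Cash, Cr Equity, amount 168): Cash=-477 Equity=-25 Payables=337 Revenue=165
After txn 5 (Dr Equity, Cr Expenses, amount 178): Cash=-477 Equity=153 Expenses=-178 Payables=337 Revenue=165
After txn 6 (Dr Equity, Cr Revenue, amount 19): Cash=-477 Equity=172 Expenses=-178 Payables=337 Revenue=146

Answer: -477 172 -178 337 146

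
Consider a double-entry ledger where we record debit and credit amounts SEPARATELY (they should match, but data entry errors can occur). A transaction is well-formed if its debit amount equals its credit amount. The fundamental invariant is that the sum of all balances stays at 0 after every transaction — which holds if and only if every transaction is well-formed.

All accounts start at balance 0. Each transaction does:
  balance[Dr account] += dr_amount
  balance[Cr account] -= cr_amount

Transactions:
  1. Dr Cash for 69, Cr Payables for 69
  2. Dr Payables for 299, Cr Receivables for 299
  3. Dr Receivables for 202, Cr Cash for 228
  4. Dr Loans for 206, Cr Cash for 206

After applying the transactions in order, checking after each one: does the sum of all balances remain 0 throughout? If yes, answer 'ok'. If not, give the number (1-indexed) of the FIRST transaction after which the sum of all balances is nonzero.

Answer: 3

Derivation:
After txn 1: dr=69 cr=69 sum_balances=0
After txn 2: dr=299 cr=299 sum_balances=0
After txn 3: dr=202 cr=228 sum_balances=-26
After txn 4: dr=206 cr=206 sum_balances=-26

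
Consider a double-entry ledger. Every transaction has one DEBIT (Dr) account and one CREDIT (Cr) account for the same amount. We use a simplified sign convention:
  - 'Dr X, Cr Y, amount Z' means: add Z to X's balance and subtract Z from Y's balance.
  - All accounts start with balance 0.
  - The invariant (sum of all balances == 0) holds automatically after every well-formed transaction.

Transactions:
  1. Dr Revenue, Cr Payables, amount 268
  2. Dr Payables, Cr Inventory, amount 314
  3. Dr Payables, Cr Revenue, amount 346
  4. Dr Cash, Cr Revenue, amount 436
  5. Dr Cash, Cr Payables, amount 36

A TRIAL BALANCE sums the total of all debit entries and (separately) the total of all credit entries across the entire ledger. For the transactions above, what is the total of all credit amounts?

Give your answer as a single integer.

Answer: 1400

Derivation:
Txn 1: credit+=268
Txn 2: credit+=314
Txn 3: credit+=346
Txn 4: credit+=436
Txn 5: credit+=36
Total credits = 1400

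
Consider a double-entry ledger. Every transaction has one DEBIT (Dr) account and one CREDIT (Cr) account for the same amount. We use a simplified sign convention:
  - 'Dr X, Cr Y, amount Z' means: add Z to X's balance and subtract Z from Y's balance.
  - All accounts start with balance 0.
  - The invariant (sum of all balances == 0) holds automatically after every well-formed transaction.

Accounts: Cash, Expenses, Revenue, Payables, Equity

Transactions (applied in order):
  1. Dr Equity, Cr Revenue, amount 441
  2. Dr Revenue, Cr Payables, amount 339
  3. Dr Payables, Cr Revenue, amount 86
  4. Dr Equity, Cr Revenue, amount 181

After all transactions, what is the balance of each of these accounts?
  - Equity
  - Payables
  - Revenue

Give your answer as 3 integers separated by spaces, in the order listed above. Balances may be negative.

After txn 1 (Dr Equity, Cr Revenue, amount 441): Equity=441 Revenue=-441
After txn 2 (Dr Revenue, Cr Payables, amount 339): Equity=441 Payables=-339 Revenue=-102
After txn 3 (Dr Payables, Cr Revenue, amount 86): Equity=441 Payables=-253 Revenue=-188
After txn 4 (Dr Equity, Cr Revenue, amount 181): Equity=622 Payables=-253 Revenue=-369

Answer: 622 -253 -369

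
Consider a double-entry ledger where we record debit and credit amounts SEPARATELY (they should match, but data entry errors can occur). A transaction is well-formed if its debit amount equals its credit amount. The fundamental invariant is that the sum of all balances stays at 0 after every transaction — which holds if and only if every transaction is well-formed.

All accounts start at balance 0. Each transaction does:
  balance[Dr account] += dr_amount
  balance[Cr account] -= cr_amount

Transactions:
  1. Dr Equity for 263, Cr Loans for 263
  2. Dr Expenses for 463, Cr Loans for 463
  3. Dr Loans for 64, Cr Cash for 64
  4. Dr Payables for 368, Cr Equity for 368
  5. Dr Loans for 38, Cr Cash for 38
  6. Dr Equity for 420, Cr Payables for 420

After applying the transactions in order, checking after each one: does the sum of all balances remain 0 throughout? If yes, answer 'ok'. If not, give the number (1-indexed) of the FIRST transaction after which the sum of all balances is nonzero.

After txn 1: dr=263 cr=263 sum_balances=0
After txn 2: dr=463 cr=463 sum_balances=0
After txn 3: dr=64 cr=64 sum_balances=0
After txn 4: dr=368 cr=368 sum_balances=0
After txn 5: dr=38 cr=38 sum_balances=0
After txn 6: dr=420 cr=420 sum_balances=0

Answer: ok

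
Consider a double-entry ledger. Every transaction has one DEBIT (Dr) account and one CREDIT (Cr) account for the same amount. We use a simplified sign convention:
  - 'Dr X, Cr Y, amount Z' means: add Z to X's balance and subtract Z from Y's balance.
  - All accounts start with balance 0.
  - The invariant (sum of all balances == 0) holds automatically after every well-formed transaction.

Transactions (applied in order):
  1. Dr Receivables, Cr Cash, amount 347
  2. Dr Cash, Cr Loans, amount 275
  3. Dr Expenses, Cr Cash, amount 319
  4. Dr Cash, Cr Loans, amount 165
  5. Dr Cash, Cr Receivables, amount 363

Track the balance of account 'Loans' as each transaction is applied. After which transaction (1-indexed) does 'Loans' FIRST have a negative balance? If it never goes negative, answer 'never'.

Answer: 2

Derivation:
After txn 1: Loans=0
After txn 2: Loans=-275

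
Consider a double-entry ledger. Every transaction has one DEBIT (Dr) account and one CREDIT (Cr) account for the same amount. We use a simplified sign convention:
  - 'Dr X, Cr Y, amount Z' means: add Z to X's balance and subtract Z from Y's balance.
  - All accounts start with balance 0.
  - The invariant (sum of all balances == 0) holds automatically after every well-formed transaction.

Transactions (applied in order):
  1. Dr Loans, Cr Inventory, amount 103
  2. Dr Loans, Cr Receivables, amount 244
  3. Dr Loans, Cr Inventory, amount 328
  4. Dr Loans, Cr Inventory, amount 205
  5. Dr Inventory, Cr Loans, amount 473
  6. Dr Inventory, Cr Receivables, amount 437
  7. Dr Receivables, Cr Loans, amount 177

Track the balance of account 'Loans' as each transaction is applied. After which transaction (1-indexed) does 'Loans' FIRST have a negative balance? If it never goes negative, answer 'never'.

After txn 1: Loans=103
After txn 2: Loans=347
After txn 3: Loans=675
After txn 4: Loans=880
After txn 5: Loans=407
After txn 6: Loans=407
After txn 7: Loans=230

Answer: never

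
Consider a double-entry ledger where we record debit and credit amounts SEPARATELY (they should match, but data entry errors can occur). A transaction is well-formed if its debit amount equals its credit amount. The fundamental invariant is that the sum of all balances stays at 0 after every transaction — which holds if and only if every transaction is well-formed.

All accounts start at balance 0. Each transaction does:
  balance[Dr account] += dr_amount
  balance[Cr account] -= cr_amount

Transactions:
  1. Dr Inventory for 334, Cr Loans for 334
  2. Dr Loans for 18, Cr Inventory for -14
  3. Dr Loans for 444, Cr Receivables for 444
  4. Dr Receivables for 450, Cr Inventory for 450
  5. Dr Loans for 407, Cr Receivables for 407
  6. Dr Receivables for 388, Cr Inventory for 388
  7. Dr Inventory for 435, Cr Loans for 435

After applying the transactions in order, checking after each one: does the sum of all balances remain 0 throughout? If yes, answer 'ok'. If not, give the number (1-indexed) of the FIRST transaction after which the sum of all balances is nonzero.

Answer: 2

Derivation:
After txn 1: dr=334 cr=334 sum_balances=0
After txn 2: dr=18 cr=-14 sum_balances=32
After txn 3: dr=444 cr=444 sum_balances=32
After txn 4: dr=450 cr=450 sum_balances=32
After txn 5: dr=407 cr=407 sum_balances=32
After txn 6: dr=388 cr=388 sum_balances=32
After txn 7: dr=435 cr=435 sum_balances=32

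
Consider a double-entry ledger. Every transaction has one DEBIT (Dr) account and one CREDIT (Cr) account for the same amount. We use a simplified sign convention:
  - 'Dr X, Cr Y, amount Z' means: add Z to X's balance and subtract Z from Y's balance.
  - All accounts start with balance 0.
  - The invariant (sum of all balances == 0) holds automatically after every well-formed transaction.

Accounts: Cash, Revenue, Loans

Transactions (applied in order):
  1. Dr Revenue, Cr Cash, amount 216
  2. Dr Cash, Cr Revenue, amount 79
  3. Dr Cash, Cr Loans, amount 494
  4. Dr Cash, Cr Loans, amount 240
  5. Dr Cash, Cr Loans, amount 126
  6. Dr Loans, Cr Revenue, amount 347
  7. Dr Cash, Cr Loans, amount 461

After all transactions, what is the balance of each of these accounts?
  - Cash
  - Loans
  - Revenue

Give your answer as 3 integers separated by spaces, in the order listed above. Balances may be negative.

After txn 1 (Dr Revenue, Cr Cash, amount 216): Cash=-216 Revenue=216
After txn 2 (Dr Cash, Cr Revenue, amount 79): Cash=-137 Revenue=137
After txn 3 (Dr Cash, Cr Loans, amount 494): Cash=357 Loans=-494 Revenue=137
After txn 4 (Dr Cash, Cr Loans, amount 240): Cash=597 Loans=-734 Revenue=137
After txn 5 (Dr Cash, Cr Loans, amount 126): Cash=723 Loans=-860 Revenue=137
After txn 6 (Dr Loans, Cr Revenue, amount 347): Cash=723 Loans=-513 Revenue=-210
After txn 7 (Dr Cash, Cr Loans, amount 461): Cash=1184 Loans=-974 Revenue=-210

Answer: 1184 -974 -210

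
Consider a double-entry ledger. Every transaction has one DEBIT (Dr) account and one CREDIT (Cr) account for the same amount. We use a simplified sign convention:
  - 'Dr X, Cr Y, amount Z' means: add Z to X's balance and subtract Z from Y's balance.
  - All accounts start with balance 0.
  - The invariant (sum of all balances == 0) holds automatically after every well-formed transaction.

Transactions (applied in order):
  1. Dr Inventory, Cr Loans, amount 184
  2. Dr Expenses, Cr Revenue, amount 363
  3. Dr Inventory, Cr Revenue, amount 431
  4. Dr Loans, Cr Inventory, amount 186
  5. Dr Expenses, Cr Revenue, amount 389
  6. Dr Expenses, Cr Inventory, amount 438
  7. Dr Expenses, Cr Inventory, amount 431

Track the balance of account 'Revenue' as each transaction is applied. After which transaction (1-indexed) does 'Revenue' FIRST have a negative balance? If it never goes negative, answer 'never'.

After txn 1: Revenue=0
After txn 2: Revenue=-363

Answer: 2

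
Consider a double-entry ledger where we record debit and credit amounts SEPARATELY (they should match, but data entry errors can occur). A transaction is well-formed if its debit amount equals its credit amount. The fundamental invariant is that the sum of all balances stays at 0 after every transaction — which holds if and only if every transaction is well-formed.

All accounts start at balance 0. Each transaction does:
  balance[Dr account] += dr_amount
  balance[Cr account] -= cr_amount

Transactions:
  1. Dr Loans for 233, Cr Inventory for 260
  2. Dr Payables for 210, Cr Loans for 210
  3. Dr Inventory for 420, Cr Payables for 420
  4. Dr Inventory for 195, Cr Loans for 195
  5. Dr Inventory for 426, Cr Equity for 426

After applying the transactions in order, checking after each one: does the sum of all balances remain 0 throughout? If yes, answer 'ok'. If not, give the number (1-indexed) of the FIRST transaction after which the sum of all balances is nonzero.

After txn 1: dr=233 cr=260 sum_balances=-27
After txn 2: dr=210 cr=210 sum_balances=-27
After txn 3: dr=420 cr=420 sum_balances=-27
After txn 4: dr=195 cr=195 sum_balances=-27
After txn 5: dr=426 cr=426 sum_balances=-27

Answer: 1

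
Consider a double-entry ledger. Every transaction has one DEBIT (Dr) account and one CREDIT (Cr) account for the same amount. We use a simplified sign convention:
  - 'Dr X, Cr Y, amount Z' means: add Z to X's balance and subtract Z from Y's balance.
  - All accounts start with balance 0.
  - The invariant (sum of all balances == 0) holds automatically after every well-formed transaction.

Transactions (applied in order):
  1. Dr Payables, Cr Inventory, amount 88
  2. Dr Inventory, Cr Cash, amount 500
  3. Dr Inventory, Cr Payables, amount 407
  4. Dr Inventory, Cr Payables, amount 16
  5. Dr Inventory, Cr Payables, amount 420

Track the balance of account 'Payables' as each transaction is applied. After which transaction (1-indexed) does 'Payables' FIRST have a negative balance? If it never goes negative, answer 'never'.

After txn 1: Payables=88
After txn 2: Payables=88
After txn 3: Payables=-319

Answer: 3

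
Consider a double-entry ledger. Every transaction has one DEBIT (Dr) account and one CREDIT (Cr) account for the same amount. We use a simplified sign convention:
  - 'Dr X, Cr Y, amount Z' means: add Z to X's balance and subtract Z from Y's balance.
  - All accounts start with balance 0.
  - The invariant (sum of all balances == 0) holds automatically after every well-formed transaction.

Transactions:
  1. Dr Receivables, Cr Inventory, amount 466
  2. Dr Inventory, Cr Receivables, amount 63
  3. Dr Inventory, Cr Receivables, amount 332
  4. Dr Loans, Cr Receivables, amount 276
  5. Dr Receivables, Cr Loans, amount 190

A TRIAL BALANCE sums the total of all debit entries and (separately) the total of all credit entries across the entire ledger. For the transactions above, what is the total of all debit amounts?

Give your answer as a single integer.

Txn 1: debit+=466
Txn 2: debit+=63
Txn 3: debit+=332
Txn 4: debit+=276
Txn 5: debit+=190
Total debits = 1327

Answer: 1327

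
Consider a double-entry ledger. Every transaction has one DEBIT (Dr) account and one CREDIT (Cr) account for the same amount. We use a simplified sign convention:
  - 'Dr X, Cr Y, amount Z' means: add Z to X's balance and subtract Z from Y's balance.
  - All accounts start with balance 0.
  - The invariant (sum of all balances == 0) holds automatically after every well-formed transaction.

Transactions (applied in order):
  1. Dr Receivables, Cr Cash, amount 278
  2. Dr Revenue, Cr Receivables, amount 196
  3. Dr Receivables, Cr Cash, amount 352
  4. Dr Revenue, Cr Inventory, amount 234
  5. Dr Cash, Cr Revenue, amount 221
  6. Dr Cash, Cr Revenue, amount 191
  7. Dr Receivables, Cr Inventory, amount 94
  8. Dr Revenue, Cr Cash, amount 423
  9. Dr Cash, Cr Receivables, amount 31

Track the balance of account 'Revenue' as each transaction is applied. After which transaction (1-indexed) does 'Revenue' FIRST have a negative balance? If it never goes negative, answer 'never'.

After txn 1: Revenue=0
After txn 2: Revenue=196
After txn 3: Revenue=196
After txn 4: Revenue=430
After txn 5: Revenue=209
After txn 6: Revenue=18
After txn 7: Revenue=18
After txn 8: Revenue=441
After txn 9: Revenue=441

Answer: never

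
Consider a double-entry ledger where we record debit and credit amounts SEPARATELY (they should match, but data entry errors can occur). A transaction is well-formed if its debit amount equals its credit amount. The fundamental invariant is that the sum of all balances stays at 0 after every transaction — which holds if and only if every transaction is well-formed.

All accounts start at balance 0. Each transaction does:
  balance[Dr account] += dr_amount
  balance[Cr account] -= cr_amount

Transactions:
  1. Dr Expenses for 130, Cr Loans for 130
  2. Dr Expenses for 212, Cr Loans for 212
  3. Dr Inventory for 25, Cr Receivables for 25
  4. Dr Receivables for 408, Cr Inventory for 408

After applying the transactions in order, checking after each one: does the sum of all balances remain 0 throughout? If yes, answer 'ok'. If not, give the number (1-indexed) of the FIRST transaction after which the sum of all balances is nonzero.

After txn 1: dr=130 cr=130 sum_balances=0
After txn 2: dr=212 cr=212 sum_balances=0
After txn 3: dr=25 cr=25 sum_balances=0
After txn 4: dr=408 cr=408 sum_balances=0

Answer: ok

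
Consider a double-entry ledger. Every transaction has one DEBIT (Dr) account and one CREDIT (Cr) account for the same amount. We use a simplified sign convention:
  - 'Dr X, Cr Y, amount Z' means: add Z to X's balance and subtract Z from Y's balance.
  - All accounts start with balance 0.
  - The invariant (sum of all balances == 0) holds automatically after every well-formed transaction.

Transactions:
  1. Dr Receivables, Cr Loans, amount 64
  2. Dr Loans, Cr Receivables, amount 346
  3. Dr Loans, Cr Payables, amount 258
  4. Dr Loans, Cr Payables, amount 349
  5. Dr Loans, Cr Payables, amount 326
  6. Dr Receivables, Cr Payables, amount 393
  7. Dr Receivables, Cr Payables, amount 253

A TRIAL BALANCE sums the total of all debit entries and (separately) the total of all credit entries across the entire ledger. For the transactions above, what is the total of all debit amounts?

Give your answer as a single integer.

Answer: 1989

Derivation:
Txn 1: debit+=64
Txn 2: debit+=346
Txn 3: debit+=258
Txn 4: debit+=349
Txn 5: debit+=326
Txn 6: debit+=393
Txn 7: debit+=253
Total debits = 1989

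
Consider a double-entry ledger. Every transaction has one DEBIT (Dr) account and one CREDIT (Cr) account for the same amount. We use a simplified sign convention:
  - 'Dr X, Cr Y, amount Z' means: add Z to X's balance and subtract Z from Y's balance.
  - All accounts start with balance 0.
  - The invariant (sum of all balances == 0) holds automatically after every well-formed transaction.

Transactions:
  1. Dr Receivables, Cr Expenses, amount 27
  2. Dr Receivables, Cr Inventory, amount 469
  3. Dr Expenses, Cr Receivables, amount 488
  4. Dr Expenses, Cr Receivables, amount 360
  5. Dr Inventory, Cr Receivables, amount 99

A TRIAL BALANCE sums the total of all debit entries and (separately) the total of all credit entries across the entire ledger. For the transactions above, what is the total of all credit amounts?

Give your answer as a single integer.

Answer: 1443

Derivation:
Txn 1: credit+=27
Txn 2: credit+=469
Txn 3: credit+=488
Txn 4: credit+=360
Txn 5: credit+=99
Total credits = 1443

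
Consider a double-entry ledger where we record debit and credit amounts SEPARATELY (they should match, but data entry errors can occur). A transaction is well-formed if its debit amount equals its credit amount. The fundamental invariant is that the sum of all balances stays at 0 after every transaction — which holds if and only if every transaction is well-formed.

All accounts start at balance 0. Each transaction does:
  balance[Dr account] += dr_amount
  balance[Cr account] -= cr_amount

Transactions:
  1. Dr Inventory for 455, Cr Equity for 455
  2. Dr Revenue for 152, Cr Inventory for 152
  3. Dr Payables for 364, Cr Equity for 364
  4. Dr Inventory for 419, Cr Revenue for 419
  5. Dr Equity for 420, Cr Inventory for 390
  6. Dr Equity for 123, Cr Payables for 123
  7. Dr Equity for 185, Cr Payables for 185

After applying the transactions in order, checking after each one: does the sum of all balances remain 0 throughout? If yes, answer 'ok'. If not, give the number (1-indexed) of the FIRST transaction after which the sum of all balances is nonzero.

After txn 1: dr=455 cr=455 sum_balances=0
After txn 2: dr=152 cr=152 sum_balances=0
After txn 3: dr=364 cr=364 sum_balances=0
After txn 4: dr=419 cr=419 sum_balances=0
After txn 5: dr=420 cr=390 sum_balances=30
After txn 6: dr=123 cr=123 sum_balances=30
After txn 7: dr=185 cr=185 sum_balances=30

Answer: 5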